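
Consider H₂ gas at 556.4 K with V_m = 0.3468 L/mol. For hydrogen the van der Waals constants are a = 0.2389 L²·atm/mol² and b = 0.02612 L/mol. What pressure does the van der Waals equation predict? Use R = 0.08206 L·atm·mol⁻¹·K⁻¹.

P ≈ 140.4 atm

P = RT/(V_m − b) − a/V_m²
RT/(V_m − b) = (0.08206)(556.4)/(0.3468 − 0.02612) = 45.658/0.32068 = 142.38 atm
a/V_m² = 0.2389/(0.3468)² = 1.9864 atm
P = 142.38 − 1.9864 = 140.4 atm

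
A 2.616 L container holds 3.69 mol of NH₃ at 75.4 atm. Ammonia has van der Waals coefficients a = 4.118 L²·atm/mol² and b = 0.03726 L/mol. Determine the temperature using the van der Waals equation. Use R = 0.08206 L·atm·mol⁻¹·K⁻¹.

T ≈ 684.2 K

T = (P + a n²/V²)(V − nb)/(nR)
P + a n²/V² = 75.4 + (4.118)(3.69)²/(2.616)² = 83.593 atm
V − nb = 2.616 − (3.69)(0.03726) = 2.4785 L
T = (83.593)(2.4785)/((3.69)(0.08206)) = 684.2 K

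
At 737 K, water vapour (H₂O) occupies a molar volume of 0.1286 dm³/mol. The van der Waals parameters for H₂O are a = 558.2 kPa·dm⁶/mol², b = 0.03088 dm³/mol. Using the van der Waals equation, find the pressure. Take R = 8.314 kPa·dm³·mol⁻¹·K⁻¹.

P = RT/(V_m − b) − a/V_m²
RT/(V_m − b) = (8.314)(737)/(0.1286 − 0.03088) = 6127.4/0.097720 = 62704 kPa
a/V_m² = 558.2/(0.1286)² = 33753 kPa
P = 62704 − 33753 = 28951 kPa

P ≈ 28951 kPa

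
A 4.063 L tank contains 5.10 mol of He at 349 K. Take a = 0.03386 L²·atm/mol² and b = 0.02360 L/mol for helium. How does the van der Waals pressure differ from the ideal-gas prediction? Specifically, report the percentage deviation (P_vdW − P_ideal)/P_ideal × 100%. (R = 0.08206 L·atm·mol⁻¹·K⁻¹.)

Ideal: P_ideal = nRT/V = (5.10)(0.08206)(349)/4.063 = 35.9485 atm
vdW: P = nRT/(V − nb) − a n²/V² = 146.059/3.94264 − 0.880699/16.5080 = 37.0460 − 0.0533498 = 36.9927 atm
% deviation = (36.9927 − 35.9485)/35.9485 × 100% = 2.90%

2.90 %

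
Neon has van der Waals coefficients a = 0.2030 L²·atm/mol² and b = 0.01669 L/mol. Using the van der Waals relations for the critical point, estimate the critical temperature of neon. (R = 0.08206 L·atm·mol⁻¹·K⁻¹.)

For a van der Waals gas, T_c = 8a/(27Rb).
T_c = 8×0.2030/(27×0.08206×0.01669) = 1.6240/0.036979 = 43.92 K

T_c ≈ 43.92 K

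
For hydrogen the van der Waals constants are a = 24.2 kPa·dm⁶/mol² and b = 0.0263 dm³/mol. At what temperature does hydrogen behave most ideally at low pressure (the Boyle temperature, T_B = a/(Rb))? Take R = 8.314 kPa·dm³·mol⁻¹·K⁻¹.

For a van der Waals gas the second virial coefficient B₂ = b − a/(RT) vanishes at T_B = a/(Rb).
T_B = 24.2/(8.314×0.0263) = 24.2/0.21866 = 110.7 K

T_B ≈ 110.7 K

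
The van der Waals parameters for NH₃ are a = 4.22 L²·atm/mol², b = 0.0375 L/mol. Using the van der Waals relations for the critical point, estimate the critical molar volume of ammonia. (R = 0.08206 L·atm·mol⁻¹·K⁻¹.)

V_m,c ≈ 0.1125 L/mol

For a van der Waals gas, V_m,c = 3b.
V_m,c = 3×0.0375 = 0.1125 L/mol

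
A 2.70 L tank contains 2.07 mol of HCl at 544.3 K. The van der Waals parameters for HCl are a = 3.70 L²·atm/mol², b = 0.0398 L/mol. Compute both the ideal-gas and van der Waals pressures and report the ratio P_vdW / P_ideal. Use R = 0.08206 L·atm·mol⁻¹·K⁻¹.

Ideal: P_ideal = nRT/V = (2.07)(0.08206)(544.3)/2.70 = 34.2434 atm
vdW: P = nRT/(V − nb) − a n²/V² = 92.4571/2.61761 − 15.8541/7.29000 = 35.3212 − 2.17477 = 33.1464 atm
Ratio = 33.1464/34.2434 = 0.9680

P_vdW / P_ideal ≈ 0.9680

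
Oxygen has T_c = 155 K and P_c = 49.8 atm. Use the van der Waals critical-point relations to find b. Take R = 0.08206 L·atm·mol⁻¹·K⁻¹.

b ≈ 0.03193 L/mol

From T_c = 8a/(27Rb) and P_c = a/(27b²): b = R T_c/(8 P_c).
b = (0.08206)(155)/(8×49.8) = 12.719/398.40 = 0.03193 L/mol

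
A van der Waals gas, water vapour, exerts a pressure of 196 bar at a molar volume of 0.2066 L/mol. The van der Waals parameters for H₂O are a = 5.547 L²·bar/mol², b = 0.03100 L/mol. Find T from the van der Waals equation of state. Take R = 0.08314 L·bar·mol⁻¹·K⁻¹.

T ≈ 688.5 K

T = (P + a/V_m²)(V_m − b)/R
P + a/V_m² = 196 + 5.547/(0.2066)² = 325.96 bar
V_m − b = 0.2066 − 0.03100 = 0.17560 L/mol
T = (325.96)(0.17560)/0.08314 = 688.5 K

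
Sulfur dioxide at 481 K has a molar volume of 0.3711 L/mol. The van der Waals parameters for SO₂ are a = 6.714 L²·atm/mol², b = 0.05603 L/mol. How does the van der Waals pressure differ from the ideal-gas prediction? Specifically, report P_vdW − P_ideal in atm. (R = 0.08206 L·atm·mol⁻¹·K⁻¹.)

ΔP ≈ -29.84 atm

Ideal: P_ideal = RT/V_m = (0.08206)(481)/0.3711 = 106.362 atm
vdW: P = RT/(V_m − b) − a/V_m² = 39.4709/0.315070 − 6.714/0.137715 = 125.277 − 48.7529 = 76.524 atm
ΔP = 76.524 − 106.362 = -29.84 atm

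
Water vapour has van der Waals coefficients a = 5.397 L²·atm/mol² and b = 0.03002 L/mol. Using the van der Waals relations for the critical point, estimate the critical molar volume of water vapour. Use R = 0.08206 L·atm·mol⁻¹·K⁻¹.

For a van der Waals gas, V_m,c = 3b.
V_m,c = 3×0.03002 = 0.09006 L/mol

V_m,c ≈ 0.09006 L/mol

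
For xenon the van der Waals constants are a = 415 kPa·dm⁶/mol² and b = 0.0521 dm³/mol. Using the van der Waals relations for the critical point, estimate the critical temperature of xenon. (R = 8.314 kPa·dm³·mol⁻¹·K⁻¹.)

T_c ≈ 283.9 K

For a van der Waals gas, T_c = 8a/(27Rb).
T_c = 8×415/(27×8.314×0.0521) = 3320.0/11.695 = 283.9 K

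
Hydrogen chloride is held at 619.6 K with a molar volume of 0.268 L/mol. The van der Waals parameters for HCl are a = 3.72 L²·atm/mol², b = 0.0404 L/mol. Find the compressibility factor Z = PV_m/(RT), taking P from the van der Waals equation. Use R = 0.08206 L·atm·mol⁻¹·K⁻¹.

Z ≈ 0.9045

P = RT/(V_m − b) − a/V_m² = (0.08206)(619.6)/(0.268 − 0.0404) − 3.72/(0.268)²
  = 50.844/0.22760 − 51.793 = 223.39 − 51.793 = 171.60 atm
Z = PV_m/(RT) = (171.60)(0.268)/((0.08206)(619.6)) = 45.989/50.844 = 0.9045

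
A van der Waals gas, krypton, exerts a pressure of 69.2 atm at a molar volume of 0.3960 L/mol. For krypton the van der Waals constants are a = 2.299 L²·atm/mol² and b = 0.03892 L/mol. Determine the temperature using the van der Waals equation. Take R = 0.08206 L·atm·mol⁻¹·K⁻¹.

T = (P + a/V_m²)(V_m − b)/R
P + a/V_m² = 69.2 + 2.299/(0.3960)² = 83.860 atm
V_m − b = 0.3960 − 0.03892 = 0.35708 L/mol
T = (83.860)(0.35708)/0.08206 = 364.9 K

T ≈ 364.9 K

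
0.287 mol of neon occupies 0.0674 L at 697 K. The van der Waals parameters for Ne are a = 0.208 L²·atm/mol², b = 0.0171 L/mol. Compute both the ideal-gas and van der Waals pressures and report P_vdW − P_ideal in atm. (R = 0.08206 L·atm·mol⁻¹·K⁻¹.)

Ideal: P_ideal = nRT/V = (0.287)(0.08206)(697)/0.0674 = 243.549 atm
vdW: P = nRT/(V − nb) − a n²/V² = 16.4152/0.0624923 − 0.0171328/0.00454276 = 262.676 − 3.77145 = 258.905 atm
ΔP = 258.905 − 243.549 = 15.36 atm

ΔP ≈ 15.36 atm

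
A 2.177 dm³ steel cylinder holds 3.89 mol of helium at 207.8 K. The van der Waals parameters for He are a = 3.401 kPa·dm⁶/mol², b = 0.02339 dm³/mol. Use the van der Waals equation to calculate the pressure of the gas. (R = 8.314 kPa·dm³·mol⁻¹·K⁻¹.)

P = nRT/(V − nb) − a n²/V²
nRT/(V − nb) = (3.89)(8.314)(207.8)/(2.177 − 3.89×0.02339) = 6720.6/2.0860 = 3221.8 kPa
a n²/V² = (3.401)(3.89)²/(2.177)² = 10.859 kPa
P = 3221.8 − 10.859 = 3211 kPa

P ≈ 3211 kPa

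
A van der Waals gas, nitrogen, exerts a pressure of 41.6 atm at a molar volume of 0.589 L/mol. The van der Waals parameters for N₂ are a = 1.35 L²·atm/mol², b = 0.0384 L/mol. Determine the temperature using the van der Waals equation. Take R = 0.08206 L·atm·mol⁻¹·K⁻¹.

T = (P + a/V_m²)(V_m − b)/R
P + a/V_m² = 41.6 + 1.35/(0.589)² = 45.491 atm
V_m − b = 0.589 − 0.0384 = 0.55060 L/mol
T = (45.491)(0.55060)/0.08206 = 305.2 K

T ≈ 305.2 K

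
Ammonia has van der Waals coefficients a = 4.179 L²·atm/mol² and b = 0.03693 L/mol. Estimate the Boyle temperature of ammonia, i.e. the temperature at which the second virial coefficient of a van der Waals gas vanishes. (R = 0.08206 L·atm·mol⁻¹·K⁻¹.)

T_B ≈ 1379 K

For a van der Waals gas the second virial coefficient B₂ = b − a/(RT) vanishes at T_B = a/(Rb).
T_B = 4.179/(0.08206×0.03693) = 4.179/0.0030305 = 1379 K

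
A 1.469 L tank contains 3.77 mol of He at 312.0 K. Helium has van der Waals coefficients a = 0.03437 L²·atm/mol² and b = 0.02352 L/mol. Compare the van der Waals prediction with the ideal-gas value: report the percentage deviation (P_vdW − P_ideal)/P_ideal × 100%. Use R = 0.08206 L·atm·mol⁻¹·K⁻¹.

6.08 %

Ideal: P_ideal = nRT/V = (3.77)(0.08206)(312.0)/1.469 = 65.7061 atm
vdW: P = nRT/(V − nb) − a n²/V² = 96.5223/1.38033 − 0.488497/2.15796 = 69.9270 − 0.226370 = 69.7006 atm
% deviation = (69.7006 − 65.7061)/65.7061 × 100% = 6.08%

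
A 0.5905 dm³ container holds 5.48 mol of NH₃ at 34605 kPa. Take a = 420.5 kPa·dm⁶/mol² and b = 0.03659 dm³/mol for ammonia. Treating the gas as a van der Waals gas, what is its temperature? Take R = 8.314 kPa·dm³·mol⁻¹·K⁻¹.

T = (P + a n²/V²)(V − nb)/(nR)
P + a n²/V² = 34605 + (420.5)(5.48)²/(0.5905)² = 70820 kPa
V − nb = 0.5905 − (5.48)(0.03659) = 0.38999 dm³
T = (70820)(0.38999)/((5.48)(8.314)) = 606.2 K

T ≈ 606.2 K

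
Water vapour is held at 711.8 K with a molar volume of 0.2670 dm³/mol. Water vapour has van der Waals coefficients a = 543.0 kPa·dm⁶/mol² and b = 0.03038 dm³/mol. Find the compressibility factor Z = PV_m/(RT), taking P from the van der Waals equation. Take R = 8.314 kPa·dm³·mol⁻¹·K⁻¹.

Z ≈ 0.7847

P = RT/(V_m − b) − a/V_m² = (8.314)(711.8)/(0.2670 − 0.03038) − 543.0/(0.2670)²
  = 5917.9/0.23662 − 7616.9 = 25010 − 7616.9 = 17393 kPa
Z = PV_m/(RT) = (17393)(0.2670)/((8.314)(711.8)) = 4643.9/5917.9 = 0.7847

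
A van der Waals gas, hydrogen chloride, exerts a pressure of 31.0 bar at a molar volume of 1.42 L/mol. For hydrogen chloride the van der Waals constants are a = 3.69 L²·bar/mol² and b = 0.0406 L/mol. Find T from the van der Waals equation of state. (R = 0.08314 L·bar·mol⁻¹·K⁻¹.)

T = (P + a/V_m²)(V_m − b)/R
P + a/V_m² = 31.0 + 3.69/(1.42)² = 32.830 bar
V_m − b = 1.42 − 0.0406 = 1.3794 L/mol
T = (32.830)(1.3794)/0.08314 = 544.7 K

T ≈ 544.7 K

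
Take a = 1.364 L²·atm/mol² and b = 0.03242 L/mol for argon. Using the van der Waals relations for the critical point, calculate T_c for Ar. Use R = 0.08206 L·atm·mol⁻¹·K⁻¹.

For a van der Waals gas, T_c = 8a/(27Rb).
T_c = 8×1.364/(27×0.08206×0.03242) = 10.912/0.071830 = 151.9 K

T_c ≈ 151.9 K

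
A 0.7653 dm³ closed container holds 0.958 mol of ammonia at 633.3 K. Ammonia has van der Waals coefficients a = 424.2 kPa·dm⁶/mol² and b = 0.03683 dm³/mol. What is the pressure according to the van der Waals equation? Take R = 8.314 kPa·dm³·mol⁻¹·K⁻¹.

P ≈ 6245 kPa

P = nRT/(V − nb) − a n²/V²
nRT/(V − nb) = (0.958)(8.314)(633.3)/(0.7653 − 0.958×0.03683) = 5044.1/0.73002 = 6909.5 kPa
a n²/V² = (424.2)(0.958)²/(0.7653)² = 664.72 kPa
P = 6909.5 − 664.72 = 6245 kPa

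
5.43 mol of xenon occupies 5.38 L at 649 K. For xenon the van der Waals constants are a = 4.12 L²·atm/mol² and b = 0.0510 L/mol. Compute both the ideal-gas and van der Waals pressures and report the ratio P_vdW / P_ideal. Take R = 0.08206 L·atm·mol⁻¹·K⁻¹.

Ideal: P_ideal = nRT/V = (5.43)(0.08206)(649)/5.38 = 53.7519 atm
vdW: P = nRT/(V − nb) − a n²/V² = 289.185/5.10307 − 121.478/28.9444 = 56.6688 − 4.19694 = 52.4719 atm
Ratio = 52.4719/53.7519 = 0.9762

P_vdW / P_ideal ≈ 0.9762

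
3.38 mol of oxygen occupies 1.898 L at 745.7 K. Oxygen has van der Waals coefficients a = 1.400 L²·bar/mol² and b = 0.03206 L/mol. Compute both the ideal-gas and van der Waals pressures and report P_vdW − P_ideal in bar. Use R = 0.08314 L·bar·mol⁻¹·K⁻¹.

Ideal: P_ideal = nRT/V = (3.38)(0.08314)(745.7)/1.898 = 110.407 bar
vdW: P = nRT/(V − nb) − a n²/V² = 209.552/1.78964 − 15.9942/3.60240 = 117.092 − 4.43987 = 112.652 bar
ΔP = 112.652 − 110.407 = 2.25 bar

ΔP ≈ 2.25 bar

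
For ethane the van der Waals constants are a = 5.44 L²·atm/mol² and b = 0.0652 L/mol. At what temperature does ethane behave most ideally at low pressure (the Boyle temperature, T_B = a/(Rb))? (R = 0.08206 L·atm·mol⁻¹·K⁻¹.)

T_B ≈ 1017 K

For a van der Waals gas the second virial coefficient B₂ = b − a/(RT) vanishes at T_B = a/(Rb).
T_B = 5.44/(0.08206×0.0652) = 5.44/0.0053503 = 1017 K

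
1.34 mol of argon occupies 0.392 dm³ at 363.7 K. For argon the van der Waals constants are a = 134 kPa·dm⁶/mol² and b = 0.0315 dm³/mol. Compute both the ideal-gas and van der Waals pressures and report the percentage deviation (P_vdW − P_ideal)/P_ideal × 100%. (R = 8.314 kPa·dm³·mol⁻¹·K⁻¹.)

Ideal: P_ideal = nRT/V = (1.34)(8.314)(363.7)/0.392 = 10336.5 kPa
vdW: P = nRT/(V − nb) − a n²/V² = 4051.89/0.349790 − 240.610/0.153664 = 11583.8 − 1565.82 = 10018.0 kPa
% deviation = (10018.0 − 10336.5)/10336.5 × 100% = -3.08%

-3.08 %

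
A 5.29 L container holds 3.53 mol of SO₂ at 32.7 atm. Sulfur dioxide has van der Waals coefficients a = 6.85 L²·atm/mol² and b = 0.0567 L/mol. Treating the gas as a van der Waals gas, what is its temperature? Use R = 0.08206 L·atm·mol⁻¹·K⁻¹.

T = (P + a n²/V²)(V − nb)/(nR)
P + a n²/V² = 32.7 + (6.85)(3.53)²/(5.29)² = 35.750 atm
V − nb = 5.29 − (3.53)(0.0567) = 5.0898 L
T = (35.750)(5.0898)/((3.53)(0.08206)) = 628.2 K

T ≈ 628.2 K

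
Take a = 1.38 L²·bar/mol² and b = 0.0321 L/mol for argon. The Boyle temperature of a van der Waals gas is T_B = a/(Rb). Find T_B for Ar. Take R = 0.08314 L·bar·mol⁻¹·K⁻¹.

For a van der Waals gas the second virial coefficient B₂ = b − a/(RT) vanishes at T_B = a/(Rb).
T_B = 1.38/(0.08314×0.0321) = 1.38/0.0026688 = 517.1 K

T_B ≈ 517.1 K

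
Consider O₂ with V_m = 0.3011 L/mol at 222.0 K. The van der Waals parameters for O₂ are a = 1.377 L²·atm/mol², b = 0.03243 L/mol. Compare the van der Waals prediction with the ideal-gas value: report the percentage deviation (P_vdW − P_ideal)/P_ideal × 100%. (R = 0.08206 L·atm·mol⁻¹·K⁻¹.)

Ideal: P_ideal = RT/V_m = (0.08206)(222.0)/0.3011 = 60.5026 atm
vdW: P = RT/(V_m − b) − a/V_m² = 18.2173/0.268670 − 1.377/0.0906612 = 67.8055 − 15.1884 = 52.6171 atm
% deviation = (52.6171 − 60.5026)/60.5026 × 100% = -13.03%

-13.03 %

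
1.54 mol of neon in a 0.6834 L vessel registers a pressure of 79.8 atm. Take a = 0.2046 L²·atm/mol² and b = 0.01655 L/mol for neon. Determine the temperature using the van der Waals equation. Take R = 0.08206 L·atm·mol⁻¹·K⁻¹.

T ≈ 420.9 K

T = (P + a n²/V²)(V − nb)/(nR)
P + a n²/V² = 79.8 + (0.2046)(1.54)²/(0.6834)² = 80.839 atm
V − nb = 0.6834 − (1.54)(0.01655) = 0.65791 L
T = (80.839)(0.65791)/((1.54)(0.08206)) = 420.9 K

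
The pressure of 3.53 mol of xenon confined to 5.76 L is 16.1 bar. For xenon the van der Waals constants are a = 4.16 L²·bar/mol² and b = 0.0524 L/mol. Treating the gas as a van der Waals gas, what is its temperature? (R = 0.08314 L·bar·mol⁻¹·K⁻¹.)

T ≈ 335.5 K

T = (P + a n²/V²)(V − nb)/(nR)
P + a n²/V² = 16.1 + (4.16)(3.53)²/(5.76)² = 17.662 bar
V − nb = 5.76 − (3.53)(0.0524) = 5.5750 L
T = (17.662)(5.5750)/((3.53)(0.08314)) = 335.5 K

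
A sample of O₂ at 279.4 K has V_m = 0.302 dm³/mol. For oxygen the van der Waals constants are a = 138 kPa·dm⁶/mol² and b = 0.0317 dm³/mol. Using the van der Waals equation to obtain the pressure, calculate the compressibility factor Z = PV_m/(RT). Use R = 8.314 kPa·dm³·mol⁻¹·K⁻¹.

P = RT/(V_m − b) − a/V_m² = (8.314)(279.4)/(0.302 − 0.0317) − 138/(0.302)²
  = 2322.9/0.27030 − 1513.1 = 8593.8 − 1513.1 = 7080.7 kPa
Z = PV_m/(RT) = (7080.7)(0.302)/((8.314)(279.4)) = 2138.4/2322.9 = 0.9206

Z ≈ 0.9206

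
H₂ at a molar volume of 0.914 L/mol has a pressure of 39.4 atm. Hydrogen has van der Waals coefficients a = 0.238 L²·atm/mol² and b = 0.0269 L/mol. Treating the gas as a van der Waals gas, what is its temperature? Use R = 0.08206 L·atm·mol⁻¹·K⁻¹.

T = (P + a/V_m²)(V_m − b)/R
P + a/V_m² = 39.4 + 0.238/(0.914)² = 39.685 atm
V_m − b = 0.914 − 0.0269 = 0.88710 L/mol
T = (39.685)(0.88710)/0.08206 = 429.0 K

T ≈ 429.0 K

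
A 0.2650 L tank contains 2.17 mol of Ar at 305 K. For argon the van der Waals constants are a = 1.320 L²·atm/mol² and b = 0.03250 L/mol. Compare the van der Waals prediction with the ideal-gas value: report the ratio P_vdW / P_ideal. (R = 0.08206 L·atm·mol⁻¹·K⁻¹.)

Ideal: P_ideal = nRT/V = (2.17)(0.08206)(305)/0.2650 = 204.949 atm
vdW: P = nRT/(V − nb) − a n²/V² = 54.3114/0.194475 − 6.21575/0.0702250 = 279.272 − 88.5119 = 190.760 atm
Ratio = 190.760/204.949 = 0.9308

P_vdW / P_ideal ≈ 0.9308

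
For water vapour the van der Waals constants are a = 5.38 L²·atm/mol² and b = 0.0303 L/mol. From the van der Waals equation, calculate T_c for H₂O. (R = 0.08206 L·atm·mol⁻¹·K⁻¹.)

T_c ≈ 641.1 K

For a van der Waals gas, T_c = 8a/(27Rb).
T_c = 8×5.38/(27×0.08206×0.0303) = 43.040/0.067133 = 641.1 K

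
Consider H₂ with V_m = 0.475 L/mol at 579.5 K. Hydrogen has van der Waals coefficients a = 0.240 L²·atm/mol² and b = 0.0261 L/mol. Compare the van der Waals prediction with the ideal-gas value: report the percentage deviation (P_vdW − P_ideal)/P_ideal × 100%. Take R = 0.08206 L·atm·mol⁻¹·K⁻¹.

4.75 %

Ideal: P_ideal = RT/V_m = (0.08206)(579.5)/0.475 = 100.113 atm
vdW: P = RT/(V_m − b) − a/V_m² = 47.5538/0.448900 − 0.240/0.225625 = 105.934 − 1.06371 = 104.870 atm
% deviation = (104.870 − 100.113)/100.113 × 100% = 4.75%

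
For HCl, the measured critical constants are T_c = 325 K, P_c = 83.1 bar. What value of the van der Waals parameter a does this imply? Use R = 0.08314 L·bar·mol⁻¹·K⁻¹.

a ≈ 3.707 L²·bar/mol²

From T_c = 8a/(27Rb) and P_c = a/(27b²): a = 27 R² T_c²/(64 P_c).
a = 27×(0.08314)²×(325)²/(64×83.1) = 19713/5318.4 = 3.707 L²·bar/mol²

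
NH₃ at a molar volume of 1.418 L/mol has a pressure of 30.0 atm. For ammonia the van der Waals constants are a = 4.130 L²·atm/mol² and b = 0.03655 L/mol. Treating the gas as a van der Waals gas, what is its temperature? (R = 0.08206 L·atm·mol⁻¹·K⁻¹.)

T = (P + a/V_m²)(V_m − b)/R
P + a/V_m² = 30.0 + 4.130/(1.418)² = 32.054 atm
V_m − b = 1.418 − 0.03655 = 1.3815 L/mol
T = (32.054)(1.3815)/0.08206 = 539.6 K

T ≈ 539.6 K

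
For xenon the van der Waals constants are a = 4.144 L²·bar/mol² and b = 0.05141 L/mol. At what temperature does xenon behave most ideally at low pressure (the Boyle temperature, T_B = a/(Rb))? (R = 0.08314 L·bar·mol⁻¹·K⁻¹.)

For a van der Waals gas the second virial coefficient B₂ = b − a/(RT) vanishes at T_B = a/(Rb).
T_B = 4.144/(0.08314×0.05141) = 4.144/0.0042742 = 969.5 K

T_B ≈ 969.5 K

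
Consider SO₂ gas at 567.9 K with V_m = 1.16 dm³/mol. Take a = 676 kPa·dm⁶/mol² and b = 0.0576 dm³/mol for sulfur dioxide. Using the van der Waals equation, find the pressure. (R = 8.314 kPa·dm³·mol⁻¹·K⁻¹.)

P = RT/(V_m − b) − a/V_m²
RT/(V_m − b) = (8.314)(567.9)/(1.16 − 0.0576) = 4721.5/1.1024 = 4282.9 kPa
a/V_m² = 676/(1.16)² = 502.38 kPa
P = 4282.9 − 502.38 = 3781 kPa

P ≈ 3781 kPa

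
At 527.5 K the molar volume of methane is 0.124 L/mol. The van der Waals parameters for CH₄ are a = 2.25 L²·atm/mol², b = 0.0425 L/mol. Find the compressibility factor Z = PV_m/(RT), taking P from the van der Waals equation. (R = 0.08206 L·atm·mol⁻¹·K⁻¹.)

P = RT/(V_m − b) − a/V_m² = (0.08206)(527.5)/(0.124 − 0.0425) − 2.25/(0.124)²
  = 43.287/0.081500 − 146.33 = 531.13 − 146.33 = 384.80 atm
Z = PV_m/(RT) = (384.80)(0.124)/((0.08206)(527.5)) = 47.715/43.287 = 1.102

Z ≈ 1.102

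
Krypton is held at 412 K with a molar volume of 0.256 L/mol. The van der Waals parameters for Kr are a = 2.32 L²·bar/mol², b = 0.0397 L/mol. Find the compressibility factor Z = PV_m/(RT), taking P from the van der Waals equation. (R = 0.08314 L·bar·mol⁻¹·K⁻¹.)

P = RT/(V_m − b) − a/V_m² = (0.08314)(412)/(0.256 − 0.0397) − 2.32/(0.256)²
  = 34.254/0.21630 − 35.400 = 158.36 − 35.400 = 122.96 bar
Z = PV_m/(RT) = (122.96)(0.256)/((0.08314)(412)) = 31.478/34.254 = 0.9190

Z ≈ 0.9190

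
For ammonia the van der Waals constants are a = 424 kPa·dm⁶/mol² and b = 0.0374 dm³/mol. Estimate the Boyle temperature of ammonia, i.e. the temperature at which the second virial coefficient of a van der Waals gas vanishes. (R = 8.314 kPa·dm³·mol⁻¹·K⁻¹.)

T_B ≈ 1364 K

For a van der Waals gas the second virial coefficient B₂ = b − a/(RT) vanishes at T_B = a/(Rb).
T_B = 424/(8.314×0.0374) = 424/0.31094 = 1364 K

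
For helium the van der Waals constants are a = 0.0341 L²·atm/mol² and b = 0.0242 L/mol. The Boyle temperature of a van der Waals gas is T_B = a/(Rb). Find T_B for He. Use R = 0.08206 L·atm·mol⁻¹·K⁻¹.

T_B ≈ 17.17 K

For a van der Waals gas the second virial coefficient B₂ = b − a/(RT) vanishes at T_B = a/(Rb).
T_B = 0.0341/(0.08206×0.0242) = 0.0341/0.0019859 = 17.17 K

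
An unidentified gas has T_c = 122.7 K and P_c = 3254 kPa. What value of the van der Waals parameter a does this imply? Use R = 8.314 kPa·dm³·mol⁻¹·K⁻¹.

a ≈ 134.9 kPa·dm⁶/mol²

From T_c = 8a/(27Rb) and P_c = a/(27b²): a = 27 R² T_c²/(64 P_c).
a = 27×(8.314)²×(122.7)²/(64×3254) = 28097840/208256 = 134.9 kPa·dm⁶/mol²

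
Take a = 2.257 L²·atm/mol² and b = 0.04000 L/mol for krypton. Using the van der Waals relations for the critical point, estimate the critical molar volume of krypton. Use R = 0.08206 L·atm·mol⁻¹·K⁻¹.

V_m,c ≈ 0.1200 L/mol

For a van der Waals gas, V_m,c = 3b.
V_m,c = 3×0.04000 = 0.1200 L/mol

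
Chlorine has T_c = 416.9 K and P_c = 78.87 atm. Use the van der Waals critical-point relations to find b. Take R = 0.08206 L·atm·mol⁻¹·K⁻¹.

b ≈ 0.05422 L/mol

From T_c = 8a/(27Rb) and P_c = a/(27b²): b = R T_c/(8 P_c).
b = (0.08206)(416.9)/(8×78.87) = 34.211/630.96 = 0.05422 L/mol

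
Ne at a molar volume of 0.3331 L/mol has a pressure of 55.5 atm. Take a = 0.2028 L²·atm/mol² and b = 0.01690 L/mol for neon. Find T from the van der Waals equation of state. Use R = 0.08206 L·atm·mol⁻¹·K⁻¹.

T ≈ 220.9 K

T = (P + a/V_m²)(V_m − b)/R
P + a/V_m² = 55.5 + 0.2028/(0.3331)² = 57.328 atm
V_m − b = 0.3331 − 0.01690 = 0.31620 L/mol
T = (57.328)(0.31620)/0.08206 = 220.9 K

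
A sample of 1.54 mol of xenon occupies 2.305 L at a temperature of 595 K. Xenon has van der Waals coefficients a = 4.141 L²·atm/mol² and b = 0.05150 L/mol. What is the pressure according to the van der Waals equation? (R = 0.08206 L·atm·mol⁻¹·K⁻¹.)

P ≈ 31.94 atm

P = nRT/(V − nb) − a n²/V²
nRT/(V − nb) = (1.54)(0.08206)(595)/(2.305 − 1.54×0.05150) = 75.192/2.2257 = 33.784 atm
a n²/V² = (4.141)(1.54)²/(2.305)² = 1.8484 atm
P = 33.784 − 1.8484 = 31.94 atm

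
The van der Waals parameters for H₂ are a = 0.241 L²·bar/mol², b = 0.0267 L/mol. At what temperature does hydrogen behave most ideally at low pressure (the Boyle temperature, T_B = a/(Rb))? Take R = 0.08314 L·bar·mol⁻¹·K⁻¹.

T_B ≈ 108.6 K

For a van der Waals gas the second virial coefficient B₂ = b − a/(RT) vanishes at T_B = a/(Rb).
T_B = 0.241/(0.08314×0.0267) = 0.241/0.0022198 = 108.6 K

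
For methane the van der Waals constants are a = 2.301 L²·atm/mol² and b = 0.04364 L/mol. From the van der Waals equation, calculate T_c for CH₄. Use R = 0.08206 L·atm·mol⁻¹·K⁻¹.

For a van der Waals gas, T_c = 8a/(27Rb).
T_c = 8×2.301/(27×0.08206×0.04364) = 18.408/0.096690 = 190.4 K

T_c ≈ 190.4 K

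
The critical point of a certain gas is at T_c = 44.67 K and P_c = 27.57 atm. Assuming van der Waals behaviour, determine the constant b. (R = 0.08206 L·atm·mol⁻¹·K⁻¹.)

b ≈ 0.01662 L/mol

From T_c = 8a/(27Rb) and P_c = a/(27b²): b = R T_c/(8 P_c).
b = (0.08206)(44.67)/(8×27.57) = 3.6656/220.56 = 0.01662 L/mol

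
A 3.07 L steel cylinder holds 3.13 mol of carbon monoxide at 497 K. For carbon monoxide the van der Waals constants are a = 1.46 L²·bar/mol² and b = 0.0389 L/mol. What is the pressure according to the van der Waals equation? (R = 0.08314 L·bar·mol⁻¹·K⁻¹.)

P = nRT/(V − nb) − a n²/V²
nRT/(V − nb) = (3.13)(0.08314)(497)/(3.07 − 3.13×0.0389) = 129.33/2.9482 = 43.867 bar
a n²/V² = (1.46)(3.13)²/(3.07)² = 1.5176 bar
P = 43.867 − 1.5176 = 42.35 bar

P ≈ 42.35 bar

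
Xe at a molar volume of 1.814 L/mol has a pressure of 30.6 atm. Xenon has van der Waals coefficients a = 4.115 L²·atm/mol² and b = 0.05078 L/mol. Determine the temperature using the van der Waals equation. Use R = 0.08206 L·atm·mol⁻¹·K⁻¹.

T ≈ 684.4 K

T = (P + a/V_m²)(V_m − b)/R
P + a/V_m² = 30.6 + 4.115/(1.814)² = 31.851 atm
V_m − b = 1.814 − 0.05078 = 1.7632 L/mol
T = (31.851)(1.7632)/0.08206 = 684.4 K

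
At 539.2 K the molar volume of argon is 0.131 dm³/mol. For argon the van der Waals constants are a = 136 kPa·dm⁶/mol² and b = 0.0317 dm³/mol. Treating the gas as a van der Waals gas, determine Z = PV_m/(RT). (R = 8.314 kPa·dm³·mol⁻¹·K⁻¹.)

P = RT/(V_m − b) − a/V_m² = (8.314)(539.2)/(0.131 − 0.0317) − 136/(0.131)²
  = 4482.9/0.099300 − 7924.9 = 45145 − 7924.9 = 37220 kPa
Z = PV_m/(RT) = (37220)(0.131)/((8.314)(539.2)) = 4875.8/4482.9 = 1.088

Z ≈ 1.088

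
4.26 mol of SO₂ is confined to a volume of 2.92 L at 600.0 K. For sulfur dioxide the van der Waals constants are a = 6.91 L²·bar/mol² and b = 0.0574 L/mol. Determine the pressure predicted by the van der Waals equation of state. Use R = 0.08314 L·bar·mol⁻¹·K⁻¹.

P ≈ 64.72 bar

P = nRT/(V − nb) − a n²/V²
nRT/(V − nb) = (4.26)(0.08314)(600.0)/(2.92 − 4.26×0.0574) = 212.51/2.6755 = 79.428 bar
a n²/V² = (6.91)(4.26)²/(2.92)² = 14.707 bar
P = 79.428 − 14.707 = 64.72 bar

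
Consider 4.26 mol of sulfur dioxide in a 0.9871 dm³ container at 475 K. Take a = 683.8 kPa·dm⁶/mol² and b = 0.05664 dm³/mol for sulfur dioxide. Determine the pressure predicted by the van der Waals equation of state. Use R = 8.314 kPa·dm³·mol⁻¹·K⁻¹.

P ≈ 9821 kPa

P = nRT/(V − nb) − a n²/V²
nRT/(V − nb) = (4.26)(8.314)(475)/(0.9871 − 4.26×0.05664) = 16823/0.74581 = 22557 kPa
a n²/V² = (683.8)(4.26)²/(0.9871)² = 12736 kPa
P = 22557 − 12736 = 9821 kPa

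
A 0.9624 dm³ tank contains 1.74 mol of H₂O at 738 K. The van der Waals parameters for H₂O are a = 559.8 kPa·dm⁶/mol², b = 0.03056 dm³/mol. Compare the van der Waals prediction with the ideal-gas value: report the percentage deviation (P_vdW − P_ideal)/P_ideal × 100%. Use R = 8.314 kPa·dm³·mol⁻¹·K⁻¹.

Ideal: P_ideal = nRT/V = (1.74)(8.314)(738)/0.9624 = 11093.3 kPa
vdW: P = nRT/(V − nb) − a n²/V² = 10676.2/0.909226 − 1694.85/0.926214 = 11742.1 − 1829.87 = 9912.2 kPa
% deviation = (9912.2 − 11093.3)/11093.3 × 100% = -10.65%

-10.65 %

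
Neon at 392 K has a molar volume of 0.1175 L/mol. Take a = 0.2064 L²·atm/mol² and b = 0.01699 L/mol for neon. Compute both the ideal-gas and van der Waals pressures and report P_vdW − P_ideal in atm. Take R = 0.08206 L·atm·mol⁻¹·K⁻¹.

ΔP ≈ 31.33 atm

Ideal: P_ideal = RT/V_m = (0.08206)(392)/0.1175 = 273.766 atm
vdW: P = RT/(V_m − b) − a/V_m² = 32.1675/0.100510 − 0.2064/0.0138063 = 320.043 − 14.9497 = 305.093 atm
ΔP = 305.093 − 273.766 = 31.33 atm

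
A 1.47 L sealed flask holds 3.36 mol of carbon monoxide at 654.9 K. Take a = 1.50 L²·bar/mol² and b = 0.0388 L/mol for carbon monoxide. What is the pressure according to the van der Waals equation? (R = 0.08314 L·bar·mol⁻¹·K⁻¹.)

P ≈ 128.7 bar

P = nRT/(V − nb) − a n²/V²
nRT/(V − nb) = (3.36)(0.08314)(654.9)/(1.47 − 3.36×0.0388) = 182.95/1.3396 = 136.57 bar
a n²/V² = (1.50)(3.36)²/(1.47)² = 7.8367 bar
P = 136.57 − 7.8367 = 128.7 bar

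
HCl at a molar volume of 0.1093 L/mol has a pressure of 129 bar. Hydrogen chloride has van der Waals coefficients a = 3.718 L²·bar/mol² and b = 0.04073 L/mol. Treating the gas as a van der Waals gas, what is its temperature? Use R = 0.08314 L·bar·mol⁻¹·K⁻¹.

T ≈ 363.1 K

T = (P + a/V_m²)(V_m − b)/R
P + a/V_m² = 129 + 3.718/(0.1093)² = 440.22 bar
V_m − b = 0.1093 − 0.04073 = 0.068570 L/mol
T = (440.22)(0.068570)/0.08314 = 363.1 K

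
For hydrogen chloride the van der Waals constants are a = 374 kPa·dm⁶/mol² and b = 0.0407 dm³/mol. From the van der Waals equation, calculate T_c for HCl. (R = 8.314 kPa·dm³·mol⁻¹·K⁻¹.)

T_c ≈ 327.5 K

For a van der Waals gas, T_c = 8a/(27Rb).
T_c = 8×374/(27×8.314×0.0407) = 2992.0/9.1363 = 327.5 K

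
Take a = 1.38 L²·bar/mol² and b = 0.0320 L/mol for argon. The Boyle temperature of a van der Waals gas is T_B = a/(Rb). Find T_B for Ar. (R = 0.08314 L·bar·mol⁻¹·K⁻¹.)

For a van der Waals gas the second virial coefficient B₂ = b − a/(RT) vanishes at T_B = a/(Rb).
T_B = 1.38/(0.08314×0.0320) = 1.38/0.0026605 = 518.7 K

T_B ≈ 518.7 K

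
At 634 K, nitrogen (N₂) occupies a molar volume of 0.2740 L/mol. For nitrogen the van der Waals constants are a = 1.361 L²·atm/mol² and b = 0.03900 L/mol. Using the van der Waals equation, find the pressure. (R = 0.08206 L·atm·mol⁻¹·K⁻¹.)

P = RT/(V_m − b) − a/V_m²
RT/(V_m − b) = (0.08206)(634)/(0.2740 − 0.03900) = 52.026/0.23500 = 221.39 atm
a/V_m² = 1.361/(0.2740)² = 18.128 atm
P = 221.39 − 18.128 = 203.3 atm

P ≈ 203.3 atm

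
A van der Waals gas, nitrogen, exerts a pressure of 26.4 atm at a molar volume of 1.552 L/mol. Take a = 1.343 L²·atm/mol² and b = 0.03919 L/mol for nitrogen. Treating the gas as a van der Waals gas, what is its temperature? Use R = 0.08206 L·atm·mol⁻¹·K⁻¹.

T = (P + a/V_m²)(V_m − b)/R
P + a/V_m² = 26.4 + 1.343/(1.552)² = 26.958 atm
V_m − b = 1.552 − 0.03919 = 1.5128 L/mol
T = (26.958)(1.5128)/0.08206 = 497.0 K

T ≈ 497.0 K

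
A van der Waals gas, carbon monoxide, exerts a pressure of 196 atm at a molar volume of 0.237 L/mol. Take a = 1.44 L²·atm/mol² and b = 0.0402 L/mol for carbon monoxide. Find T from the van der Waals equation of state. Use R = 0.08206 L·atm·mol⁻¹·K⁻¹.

T = (P + a/V_m²)(V_m − b)/R
P + a/V_m² = 196 + 1.44/(0.237)² = 221.64 atm
V_m − b = 0.237 − 0.0402 = 0.19680 L/mol
T = (221.64)(0.19680)/0.08206 = 531.5 K

T ≈ 531.5 K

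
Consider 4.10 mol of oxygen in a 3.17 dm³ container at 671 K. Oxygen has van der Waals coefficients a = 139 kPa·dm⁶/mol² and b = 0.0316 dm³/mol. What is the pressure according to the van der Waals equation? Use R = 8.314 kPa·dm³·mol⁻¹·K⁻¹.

P = nRT/(V − nb) − a n²/V²
nRT/(V − nb) = (4.10)(8.314)(671)/(3.17 − 4.10×0.0316) = 22873/3.0404 = 7523.0 kPa
a n²/V² = (139)(4.10)²/(3.17)² = 232.52 kPa
P = 7523.0 − 232.52 = 7290 kPa

P ≈ 7290 kPa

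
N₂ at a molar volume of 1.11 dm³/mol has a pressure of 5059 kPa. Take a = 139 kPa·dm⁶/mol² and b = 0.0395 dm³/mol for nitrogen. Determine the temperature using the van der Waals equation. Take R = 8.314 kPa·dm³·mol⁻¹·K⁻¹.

T = (P + a/V_m²)(V_m − b)/R
P + a/V_m² = 5059 + 139/(1.11)² = 5171.8 kPa
V_m − b = 1.11 − 0.0395 = 1.0705 dm³/mol
T = (5171.8)(1.0705)/8.314 = 665.9 K

T ≈ 665.9 K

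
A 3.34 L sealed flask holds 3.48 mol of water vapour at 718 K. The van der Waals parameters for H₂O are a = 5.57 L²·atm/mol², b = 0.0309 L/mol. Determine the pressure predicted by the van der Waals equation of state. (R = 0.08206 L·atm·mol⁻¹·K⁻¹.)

P = nRT/(V − nb) − a n²/V²
nRT/(V − nb) = (3.48)(0.08206)(718)/(3.34 − 3.48×0.0309) = 205.04/3.2325 = 63.431 atm
a n²/V² = (5.57)(3.48)²/(3.34)² = 6.0467 atm
P = 63.431 − 6.0467 = 57.38 atm

P ≈ 57.38 atm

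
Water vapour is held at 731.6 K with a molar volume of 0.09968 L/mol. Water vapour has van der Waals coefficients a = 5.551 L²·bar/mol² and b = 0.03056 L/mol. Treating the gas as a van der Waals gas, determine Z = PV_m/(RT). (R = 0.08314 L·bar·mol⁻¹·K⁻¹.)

Z ≈ 0.5266

P = RT/(V_m − b) − a/V_m² = (0.08314)(731.6)/(0.09968 − 0.03056) − 5.551/(0.09968)²
  = 60.825/0.069120 − 558.67 = 879.99 − 558.67 = 321.32 bar
Z = PV_m/(RT) = (321.32)(0.09968)/((0.08314)(731.6)) = 32.029/60.825 = 0.5266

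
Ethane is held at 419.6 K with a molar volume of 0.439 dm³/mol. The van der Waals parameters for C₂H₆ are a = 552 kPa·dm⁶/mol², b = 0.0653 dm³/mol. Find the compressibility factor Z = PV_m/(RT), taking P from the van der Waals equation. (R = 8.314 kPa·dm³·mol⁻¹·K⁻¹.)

P = RT/(V_m − b) − a/V_m² = (8.314)(419.6)/(0.439 − 0.0653) − 552/(0.439)²
  = 3488.6/0.37370 − 2864.2 = 9335.3 − 2864.2 = 6471.1 kPa
Z = PV_m/(RT) = (6471.1)(0.439)/((8.314)(419.6)) = 2840.8/3488.6 = 0.8143

Z ≈ 0.8143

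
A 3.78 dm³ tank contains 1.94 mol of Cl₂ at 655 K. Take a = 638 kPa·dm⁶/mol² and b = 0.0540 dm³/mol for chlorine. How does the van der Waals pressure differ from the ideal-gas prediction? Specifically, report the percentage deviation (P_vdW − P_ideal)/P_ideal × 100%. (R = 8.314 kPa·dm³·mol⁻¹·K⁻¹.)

Ideal: P_ideal = nRT/V = (1.94)(8.314)(655)/3.78 = 2794.87 kPa
vdW: P = nRT/(V − nb) − a n²/V² = 10564.6/3.67524 − 2401.18/14.2884 = 2874.53 − 168.051 = 2706.48 kPa
% deviation = (2706.48 − 2794.87)/2794.87 × 100% = -3.16%

-3.16 %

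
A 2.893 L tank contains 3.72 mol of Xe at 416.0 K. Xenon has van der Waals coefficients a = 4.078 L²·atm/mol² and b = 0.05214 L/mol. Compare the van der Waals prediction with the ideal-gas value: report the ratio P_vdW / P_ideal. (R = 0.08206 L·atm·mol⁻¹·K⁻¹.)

P_vdW / P_ideal ≈ 0.9183

Ideal: P_ideal = nRT/V = (3.72)(0.08206)(416.0)/2.893 = 43.8954 atm
vdW: P = nRT/(V − nb) − a n²/V² = 126.989/2.69904 − 56.4330/8.36945 = 47.0497 − 6.74274 = 40.3070 atm
Ratio = 40.3070/43.8954 = 0.9183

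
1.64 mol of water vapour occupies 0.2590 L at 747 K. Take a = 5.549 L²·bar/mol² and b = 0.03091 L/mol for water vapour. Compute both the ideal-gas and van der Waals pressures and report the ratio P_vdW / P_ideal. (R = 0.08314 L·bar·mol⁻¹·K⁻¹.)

P_vdW / P_ideal ≈ 0.6776

Ideal: P_ideal = nRT/V = (1.64)(0.08314)(747)/0.2590 = 393.255 bar
vdW: P = nRT/(V − nb) − a n²/V² = 101.853/0.208308 − 14.9246/0.0670810 = 488.954 − 222.486 = 266.468 bar
Ratio = 266.468/393.255 = 0.6776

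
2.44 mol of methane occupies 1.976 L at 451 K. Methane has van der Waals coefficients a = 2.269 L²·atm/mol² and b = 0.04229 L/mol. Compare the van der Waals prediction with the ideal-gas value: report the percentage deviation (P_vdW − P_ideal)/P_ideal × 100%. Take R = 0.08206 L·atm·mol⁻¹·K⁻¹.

-2.06 %

Ideal: P_ideal = nRT/V = (2.44)(0.08206)(451)/1.976 = 45.6994 atm
vdW: P = nRT/(V − nb) − a n²/V² = 90.3021/1.87281 − 13.5087/3.90458 = 48.2174 − 3.45971 = 44.7577 atm
% deviation = (44.7577 − 45.6994)/45.6994 × 100% = -2.06%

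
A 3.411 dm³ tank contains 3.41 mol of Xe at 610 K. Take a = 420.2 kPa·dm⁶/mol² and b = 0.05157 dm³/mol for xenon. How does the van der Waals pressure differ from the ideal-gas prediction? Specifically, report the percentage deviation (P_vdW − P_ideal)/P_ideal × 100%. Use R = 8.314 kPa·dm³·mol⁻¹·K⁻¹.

Ideal: P_ideal = nRT/V = (3.41)(8.314)(610)/3.411 = 5070.05 kPa
vdW: P = nRT/(V − nb) − a n²/V² = 17294.0/3.23515 − 4886.13/11.6349 = 5345.66 − 419.955 = 4925.71 kPa
% deviation = (4925.71 − 5070.05)/5070.05 × 100% = -2.85%

-2.85 %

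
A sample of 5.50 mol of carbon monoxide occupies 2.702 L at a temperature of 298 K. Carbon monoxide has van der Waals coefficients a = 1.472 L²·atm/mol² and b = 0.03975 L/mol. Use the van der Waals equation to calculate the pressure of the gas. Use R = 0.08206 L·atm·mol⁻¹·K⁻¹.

P ≈ 48.06 atm

P = nRT/(V − nb) − a n²/V²
nRT/(V − nb) = (5.50)(0.08206)(298)/(2.702 − 5.50×0.03975) = 134.50/2.4834 = 54.160 atm
a n²/V² = (1.472)(5.50)²/(2.702)² = 6.0991 atm
P = 54.160 − 6.0991 = 48.06 atm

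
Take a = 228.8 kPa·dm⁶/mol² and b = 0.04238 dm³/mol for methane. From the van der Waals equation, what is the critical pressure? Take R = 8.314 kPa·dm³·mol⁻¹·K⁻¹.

For a van der Waals gas, P_c = a/(27b²).
P_c = 228.8/(27×(0.04238)²) = 228.8/0.048494 = 4718 kPa

P_c ≈ 4718 kPa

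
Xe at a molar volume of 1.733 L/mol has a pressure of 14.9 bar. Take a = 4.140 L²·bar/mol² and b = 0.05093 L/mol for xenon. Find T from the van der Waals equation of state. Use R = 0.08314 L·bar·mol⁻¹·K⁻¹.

T = (P + a/V_m²)(V_m − b)/R
P + a/V_m² = 14.9 + 4.140/(1.733)² = 16.278 bar
V_m − b = 1.733 − 0.05093 = 1.6821 L/mol
T = (16.278)(1.6821)/0.08314 = 329.3 K

T ≈ 329.3 K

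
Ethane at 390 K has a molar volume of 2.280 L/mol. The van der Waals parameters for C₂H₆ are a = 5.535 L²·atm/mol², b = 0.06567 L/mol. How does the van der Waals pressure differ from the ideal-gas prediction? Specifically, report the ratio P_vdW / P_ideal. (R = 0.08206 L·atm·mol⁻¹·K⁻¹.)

Ideal: P_ideal = RT/V_m = (0.08206)(390)/2.280 = 14.0366 atm
vdW: P = RT/(V_m − b) − a/V_m² = 32.0034/2.21433 − 5.535/5.19840 = 14.4529 − 1.06475 = 13.3882 atm
Ratio = 13.3882/14.0366 = 0.9538

P_vdW / P_ideal ≈ 0.9538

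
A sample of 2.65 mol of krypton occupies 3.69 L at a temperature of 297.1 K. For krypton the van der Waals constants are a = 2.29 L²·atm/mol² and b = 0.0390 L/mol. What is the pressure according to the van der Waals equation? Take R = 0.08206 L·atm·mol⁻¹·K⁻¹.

P ≈ 16.83 atm

P = nRT/(V − nb) − a n²/V²
nRT/(V − nb) = (2.65)(0.08206)(297.1)/(3.69 − 2.65×0.0390) = 64.607/3.5867 = 18.013 atm
a n²/V² = (2.29)(2.65)²/(3.69)² = 1.1811 atm
P = 18.013 − 1.1811 = 16.83 atm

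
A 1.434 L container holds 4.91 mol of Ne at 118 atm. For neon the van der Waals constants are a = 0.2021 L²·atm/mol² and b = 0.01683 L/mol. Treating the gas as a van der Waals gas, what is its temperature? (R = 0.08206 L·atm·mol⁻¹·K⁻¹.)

T ≈ 403.7 K

T = (P + a n²/V²)(V − nb)/(nR)
P + a n²/V² = 118 + (0.2021)(4.91)²/(1.434)² = 120.37 atm
V − nb = 1.434 − (4.91)(0.01683) = 1.3514 L
T = (120.37)(1.3514)/((4.91)(0.08206)) = 403.7 K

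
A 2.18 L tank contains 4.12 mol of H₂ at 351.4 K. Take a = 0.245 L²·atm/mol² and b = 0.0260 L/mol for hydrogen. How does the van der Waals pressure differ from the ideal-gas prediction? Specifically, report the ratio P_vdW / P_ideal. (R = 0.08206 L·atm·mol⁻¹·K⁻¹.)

P_vdW / P_ideal ≈ 1.036

Ideal: P_ideal = nRT/V = (4.12)(0.08206)(351.4)/2.18 = 54.4972 atm
vdW: P = nRT/(V − nb) − a n²/V² = 118.804/2.07288 − 4.15873/4.75240 = 57.3135 − 0.875080 = 56.4384 atm
Ratio = 56.4384/54.4972 = 1.036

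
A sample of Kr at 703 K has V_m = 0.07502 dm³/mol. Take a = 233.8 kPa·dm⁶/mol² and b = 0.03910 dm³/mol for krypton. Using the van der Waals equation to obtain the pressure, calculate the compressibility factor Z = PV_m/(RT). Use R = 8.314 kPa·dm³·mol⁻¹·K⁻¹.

Z ≈ 1.555

P = RT/(V_m − b) − a/V_m² = (8.314)(703)/(0.07502 − 0.03910) − 233.8/(0.07502)²
  = 5844.7/0.035920 − 41542 = 162714 − 41542 = 121172 kPa
Z = PV_m/(RT) = (121172)(0.07502)/((8.314)(703)) = 9090.3/5844.7 = 1.555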